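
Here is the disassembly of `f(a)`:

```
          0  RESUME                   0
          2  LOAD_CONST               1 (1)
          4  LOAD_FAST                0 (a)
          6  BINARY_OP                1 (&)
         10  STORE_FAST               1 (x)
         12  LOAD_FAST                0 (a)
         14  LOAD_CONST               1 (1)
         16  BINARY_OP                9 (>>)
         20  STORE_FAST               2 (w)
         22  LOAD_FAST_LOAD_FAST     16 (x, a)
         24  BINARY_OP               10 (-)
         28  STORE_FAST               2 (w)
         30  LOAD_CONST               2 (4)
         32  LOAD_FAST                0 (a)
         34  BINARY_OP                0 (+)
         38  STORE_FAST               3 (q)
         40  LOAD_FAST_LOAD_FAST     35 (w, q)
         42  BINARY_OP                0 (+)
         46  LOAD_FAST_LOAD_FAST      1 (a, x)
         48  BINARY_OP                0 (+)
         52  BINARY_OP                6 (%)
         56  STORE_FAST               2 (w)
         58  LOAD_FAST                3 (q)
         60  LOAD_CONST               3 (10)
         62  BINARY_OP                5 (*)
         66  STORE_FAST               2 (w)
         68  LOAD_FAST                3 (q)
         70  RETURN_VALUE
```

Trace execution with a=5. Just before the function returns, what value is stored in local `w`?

LOAD_CONST → push 1. Stack: [1]
LOAD_FAST a → push 5. Stack: [1, 5]
BINARY_OP & → 1 & 5 = 1. Stack: [1]
STORE_FAST x → x=1. Stack: []
LOAD_FAST a → push 5. Stack: [5]
LOAD_CONST → push 1. Stack: [5, 1]
BINARY_OP >> → 5 >> 1 = 2. Stack: [2]
STORE_FAST w → w=2. Stack: []
LOAD_FAST_LOAD_FAST x,a → push 1,5. Stack: [1, 5]
BINARY_OP - → 1 - 5 = -4. Stack: [-4]
STORE_FAST w → w=-4. Stack: []
LOAD_CONST → push 4. Stack: [4]
LOAD_FAST a → push 5. Stack: [4, 5]
BINARY_OP + → 4 + 5 = 9. Stack: [9]
STORE_FAST q → q=9. Stack: []
LOAD_FAST_LOAD_FAST w,q → push -4,9. Stack: [-4, 9]
BINARY_OP + → -4 + 9 = 5. Stack: [5]
LOAD_FAST_LOAD_FAST a,x → push 5,1. Stack: [5, 5, 1]
BINARY_OP + → 5 + 1 = 6. Stack: [5, 6]
BINARY_OP % → 5 % 6 = 5. Stack: [5]
STORE_FAST w → w=5. Stack: []
LOAD_FAST q → push 9. Stack: [9]
LOAD_CONST → push 10. Stack: [9, 10]
BINARY_OP * → 9 * 10 = 90. Stack: [90]
STORE_FAST w → w=90. Stack: []
LOAD_FAST q → push 9. Stack: [9]
RETURN_VALUE → return 9.

90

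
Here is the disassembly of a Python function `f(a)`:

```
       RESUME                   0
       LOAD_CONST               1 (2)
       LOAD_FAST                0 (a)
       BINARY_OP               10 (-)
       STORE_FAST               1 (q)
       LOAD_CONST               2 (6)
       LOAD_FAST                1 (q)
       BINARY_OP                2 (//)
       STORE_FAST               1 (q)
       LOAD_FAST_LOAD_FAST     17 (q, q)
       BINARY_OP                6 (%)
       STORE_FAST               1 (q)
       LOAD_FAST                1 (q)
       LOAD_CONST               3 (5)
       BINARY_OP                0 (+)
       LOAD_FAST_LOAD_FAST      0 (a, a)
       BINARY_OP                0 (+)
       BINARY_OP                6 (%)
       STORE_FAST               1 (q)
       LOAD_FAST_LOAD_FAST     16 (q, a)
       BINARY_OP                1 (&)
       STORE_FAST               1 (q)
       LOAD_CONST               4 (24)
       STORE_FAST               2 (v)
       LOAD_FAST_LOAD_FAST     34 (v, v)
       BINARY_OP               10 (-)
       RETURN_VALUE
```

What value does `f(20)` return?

0

LOAD_CONST → push 2. Stack: [2]
LOAD_FAST a → push 20. Stack: [2, 20]
BINARY_OP - → 2 - 20 = -18. Stack: [-18]
STORE_FAST q → q=-18. Stack: []
LOAD_CONST → push 6. Stack: [6]
LOAD_FAST q → push -18. Stack: [6, -18]
BINARY_OP // → 6 // -18 = -1. Stack: [-1]
STORE_FAST q → q=-1. Stack: []
LOAD_FAST_LOAD_FAST q,q → push -1,-1. Stack: [-1, -1]
BINARY_OP % → -1 % -1 = 0. Stack: [0]
STORE_FAST q → q=0. Stack: []
LOAD_FAST q → push 0. Stack: [0]
LOAD_CONST → push 5. Stack: [0, 5]
BINARY_OP + → 0 + 5 = 5. Stack: [5]
LOAD_FAST_LOAD_FAST a,a → push 20,20. Stack: [5, 20, 20]
BINARY_OP + → 20 + 20 = 40. Stack: [5, 40]
BINARY_OP % → 5 % 40 = 5. Stack: [5]
STORE_FAST q → q=5. Stack: []
LOAD_FAST_LOAD_FAST q,a → push 5,20. Stack: [5, 20]
BINARY_OP & → 5 & 20 = 4. Stack: [4]
STORE_FAST q → q=4. Stack: []
LOAD_CONST → push 24. Stack: [24]
STORE_FAST v → v=24. Stack: []
LOAD_FAST_LOAD_FAST v,v → push 24,24. Stack: [24, 24]
BINARY_OP - → 24 - 24 = 0. Stack: [0]
RETURN_VALUE → return 0.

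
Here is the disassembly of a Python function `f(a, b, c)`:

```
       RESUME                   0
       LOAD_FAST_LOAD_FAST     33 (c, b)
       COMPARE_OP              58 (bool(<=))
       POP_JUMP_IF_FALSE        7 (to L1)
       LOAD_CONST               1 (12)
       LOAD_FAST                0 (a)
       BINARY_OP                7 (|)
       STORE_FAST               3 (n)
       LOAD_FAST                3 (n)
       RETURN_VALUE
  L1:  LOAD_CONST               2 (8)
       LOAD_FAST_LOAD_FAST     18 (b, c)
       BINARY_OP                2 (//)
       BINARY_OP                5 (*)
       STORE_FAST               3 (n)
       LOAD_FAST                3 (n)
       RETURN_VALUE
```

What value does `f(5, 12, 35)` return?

LOAD_FAST_LOAD_FAST c,b → push 35,12. Stack: [35, 12]
COMPARE_OP bool(<=) → 35 vs 12 = False. Stack: [False]
POP_JUMP_IF_FALSE → pop False; jump. Stack: []
LOAD_CONST → push 8. Stack: [8]
LOAD_FAST_LOAD_FAST b,c → push 12,35. Stack: [8, 12, 35]
BINARY_OP // → 12 // 35 = 0. Stack: [8, 0]
BINARY_OP * → 8 * 0 = 0. Stack: [0]
STORE_FAST n → n=0. Stack: []
LOAD_FAST n → push 0. Stack: [0]
RETURN_VALUE → return 0.

0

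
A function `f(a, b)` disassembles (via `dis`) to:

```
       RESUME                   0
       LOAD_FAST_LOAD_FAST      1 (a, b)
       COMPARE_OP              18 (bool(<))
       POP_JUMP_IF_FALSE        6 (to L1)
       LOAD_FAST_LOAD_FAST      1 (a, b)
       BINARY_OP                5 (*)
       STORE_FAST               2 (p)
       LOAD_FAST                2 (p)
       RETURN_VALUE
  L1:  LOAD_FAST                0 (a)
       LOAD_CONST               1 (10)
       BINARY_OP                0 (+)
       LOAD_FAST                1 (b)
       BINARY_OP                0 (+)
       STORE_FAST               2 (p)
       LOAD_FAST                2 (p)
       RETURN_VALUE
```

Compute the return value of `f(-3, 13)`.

-39

LOAD_FAST_LOAD_FAST a,b → push -3,13. Stack: [-3, 13]
COMPARE_OP bool(<) → -3 vs 13 = True. Stack: [True]
POP_JUMP_IF_FALSE → pop True; no jump. Stack: []
LOAD_FAST_LOAD_FAST a,b → push -3,13. Stack: [-3, 13]
BINARY_OP * → -3 * 13 = -39. Stack: [-39]
STORE_FAST p → p=-39. Stack: []
LOAD_FAST p → push -39. Stack: [-39]
RETURN_VALUE → return -39.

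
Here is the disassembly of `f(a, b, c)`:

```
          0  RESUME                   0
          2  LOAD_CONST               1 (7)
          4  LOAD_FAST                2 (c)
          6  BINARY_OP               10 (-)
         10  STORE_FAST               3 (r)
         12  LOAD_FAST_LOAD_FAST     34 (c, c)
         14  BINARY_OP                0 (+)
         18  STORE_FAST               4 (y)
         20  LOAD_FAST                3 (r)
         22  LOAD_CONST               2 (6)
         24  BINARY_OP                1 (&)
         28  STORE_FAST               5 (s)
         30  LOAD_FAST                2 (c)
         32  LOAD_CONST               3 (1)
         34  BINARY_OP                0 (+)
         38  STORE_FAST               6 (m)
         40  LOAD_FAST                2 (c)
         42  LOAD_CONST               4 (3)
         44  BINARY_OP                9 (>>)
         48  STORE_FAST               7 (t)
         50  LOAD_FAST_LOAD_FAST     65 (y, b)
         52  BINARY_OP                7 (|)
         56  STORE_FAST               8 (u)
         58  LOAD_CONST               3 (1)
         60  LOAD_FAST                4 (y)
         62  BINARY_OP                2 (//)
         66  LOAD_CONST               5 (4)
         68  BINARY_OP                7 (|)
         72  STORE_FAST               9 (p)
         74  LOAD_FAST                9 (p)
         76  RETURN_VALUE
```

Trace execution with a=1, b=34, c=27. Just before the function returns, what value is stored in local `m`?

LOAD_CONST → push 7. Stack: [7]
LOAD_FAST c → push 27. Stack: [7, 27]
BINARY_OP - → 7 - 27 = -20. Stack: [-20]
STORE_FAST r → r=-20. Stack: []
LOAD_FAST_LOAD_FAST c,c → push 27,27. Stack: [27, 27]
BINARY_OP + → 27 + 27 = 54. Stack: [54]
STORE_FAST y → y=54. Stack: []
LOAD_FAST r → push -20. Stack: [-20]
LOAD_CONST → push 6. Stack: [-20, 6]
BINARY_OP & → -20 & 6 = 4. Stack: [4]
STORE_FAST s → s=4. Stack: []
LOAD_FAST c → push 27. Stack: [27]
LOAD_CONST → push 1. Stack: [27, 1]
BINARY_OP + → 27 + 1 = 28. Stack: [28]
STORE_FAST m → m=28. Stack: []
LOAD_FAST c → push 27. Stack: [27]
LOAD_CONST → push 3. Stack: [27, 3]
BINARY_OP >> → 27 >> 3 = 3. Stack: [3]
STORE_FAST t → t=3. Stack: []
LOAD_FAST_LOAD_FAST y,b → push 54,34. Stack: [54, 34]
BINARY_OP | → 54 | 34 = 54. Stack: [54]
STORE_FAST u → u=54. Stack: []
LOAD_CONST → push 1. Stack: [1]
LOAD_FAST y → push 54. Stack: [1, 54]
BINARY_OP // → 1 // 54 = 0. Stack: [0]
LOAD_CONST → push 4. Stack: [0, 4]
BINARY_OP | → 0 | 4 = 4. Stack: [4]
STORE_FAST p → p=4. Stack: []
LOAD_FAST p → push 4. Stack: [4]
RETURN_VALUE → return 4.

28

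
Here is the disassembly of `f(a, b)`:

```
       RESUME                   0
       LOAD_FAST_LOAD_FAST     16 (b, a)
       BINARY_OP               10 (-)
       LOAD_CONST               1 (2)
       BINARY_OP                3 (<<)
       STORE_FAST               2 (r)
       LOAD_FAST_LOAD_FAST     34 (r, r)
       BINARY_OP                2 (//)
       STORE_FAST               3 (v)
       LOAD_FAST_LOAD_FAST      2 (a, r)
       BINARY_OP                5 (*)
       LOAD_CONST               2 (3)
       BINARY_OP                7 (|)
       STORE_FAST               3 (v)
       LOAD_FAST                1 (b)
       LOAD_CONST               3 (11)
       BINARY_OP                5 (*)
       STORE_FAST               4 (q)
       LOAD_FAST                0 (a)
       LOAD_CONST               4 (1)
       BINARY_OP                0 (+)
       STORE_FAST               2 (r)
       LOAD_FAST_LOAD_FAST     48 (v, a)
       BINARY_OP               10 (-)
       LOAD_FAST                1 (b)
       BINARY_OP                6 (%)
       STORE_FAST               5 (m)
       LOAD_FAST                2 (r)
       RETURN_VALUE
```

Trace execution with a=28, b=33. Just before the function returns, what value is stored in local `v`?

563

LOAD_FAST_LOAD_FAST b,a → push 33,28. Stack: [33, 28]
BINARY_OP - → 33 - 28 = 5. Stack: [5]
LOAD_CONST → push 2. Stack: [5, 2]
BINARY_OP << → 5 << 2 = 20. Stack: [20]
STORE_FAST r → r=20. Stack: []
LOAD_FAST_LOAD_FAST r,r → push 20,20. Stack: [20, 20]
BINARY_OP // → 20 // 20 = 1. Stack: [1]
STORE_FAST v → v=1. Stack: []
LOAD_FAST_LOAD_FAST a,r → push 28,20. Stack: [28, 20]
BINARY_OP * → 28 * 20 = 560. Stack: [560]
LOAD_CONST → push 3. Stack: [560, 3]
BINARY_OP | → 560 | 3 = 563. Stack: [563]
STORE_FAST v → v=563. Stack: []
LOAD_FAST b → push 33. Stack: [33]
LOAD_CONST → push 11. Stack: [33, 11]
BINARY_OP * → 33 * 11 = 363. Stack: [363]
STORE_FAST q → q=363. Stack: []
LOAD_FAST a → push 28. Stack: [28]
LOAD_CONST → push 1. Stack: [28, 1]
BINARY_OP + → 28 + 1 = 29. Stack: [29]
STORE_FAST r → r=29. Stack: []
LOAD_FAST_LOAD_FAST v,a → push 563,28. Stack: [563, 28]
BINARY_OP - → 563 - 28 = 535. Stack: [535]
LOAD_FAST b → push 33. Stack: [535, 33]
BINARY_OP % → 535 % 33 = 7. Stack: [7]
STORE_FAST m → m=7. Stack: []
LOAD_FAST r → push 29. Stack: [29]
RETURN_VALUE → return 29.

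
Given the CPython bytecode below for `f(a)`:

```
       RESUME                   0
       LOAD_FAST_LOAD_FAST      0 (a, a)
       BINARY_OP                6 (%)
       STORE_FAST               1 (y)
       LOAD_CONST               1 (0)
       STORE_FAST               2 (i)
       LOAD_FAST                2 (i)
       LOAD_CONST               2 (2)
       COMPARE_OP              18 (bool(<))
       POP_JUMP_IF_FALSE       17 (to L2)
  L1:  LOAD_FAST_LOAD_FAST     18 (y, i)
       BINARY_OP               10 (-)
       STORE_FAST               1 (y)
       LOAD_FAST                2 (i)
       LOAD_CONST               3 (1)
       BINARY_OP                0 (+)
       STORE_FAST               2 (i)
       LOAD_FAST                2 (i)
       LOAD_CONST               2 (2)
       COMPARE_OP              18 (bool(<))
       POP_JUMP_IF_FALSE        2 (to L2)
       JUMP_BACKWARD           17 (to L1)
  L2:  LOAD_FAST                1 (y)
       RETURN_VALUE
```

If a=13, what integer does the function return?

LOAD_FAST_LOAD_FAST a,a → push 13,13. Stack: [13, 13]
BINARY_OP % → 13 % 13 = 0. Stack: [0]
STORE_FAST y → y=0. Stack: []
LOAD_CONST → push 0. Stack: [0]
STORE_FAST i → i=0. Stack: []
LOAD_FAST i → push 0. Stack: [0]
LOAD_CONST → push 2. Stack: [0, 2]
COMPARE_OP bool(<) → 0 vs 2 = True. Stack: [True]
POP_JUMP_IF_FALSE → pop True; no jump. Stack: []
LOAD_FAST_LOAD_FAST y,i → push 0,0. Stack: [0, 0]
BINARY_OP - → 0 - 0 = 0. Stack: [0]
STORE_FAST y → y=0. Stack: []
LOAD_FAST i → push 0. Stack: [0]
LOAD_CONST → push 1. Stack: [0, 1]
BINARY_OP + → 0 + 1 = 1. Stack: [1]
STORE_FAST i → i=1. Stack: []
LOAD_FAST i → push 1. Stack: [1]
LOAD_CONST → push 2. Stack: [1, 2]
COMPARE_OP bool(<) → 1 vs 2 = True. Stack: [True]
POP_JUMP_IF_FALSE → pop True; no jump. Stack: []
LOAD_FAST_LOAD_FAST y,i → push 0,1. Stack: [0, 1]
BINARY_OP - → 0 - 1 = -1. Stack: [-1]
STORE_FAST y → y=-1. Stack: []
LOAD_FAST i → push 1. Stack: [1]
LOAD_CONST → push 1. Stack: [1, 1]
BINARY_OP + → 1 + 1 = 2. Stack: [2]
STORE_FAST i → i=2. Stack: []
LOAD_FAST i → push 2. Stack: [2]
LOAD_CONST → push 2. Stack: [2, 2]
COMPARE_OP bool(<) → 2 vs 2 = False. Stack: [False]
POP_JUMP_IF_FALSE → pop False; jump. Stack: []
LOAD_FAST y → push -1. Stack: [-1]
RETURN_VALUE → return -1.

-1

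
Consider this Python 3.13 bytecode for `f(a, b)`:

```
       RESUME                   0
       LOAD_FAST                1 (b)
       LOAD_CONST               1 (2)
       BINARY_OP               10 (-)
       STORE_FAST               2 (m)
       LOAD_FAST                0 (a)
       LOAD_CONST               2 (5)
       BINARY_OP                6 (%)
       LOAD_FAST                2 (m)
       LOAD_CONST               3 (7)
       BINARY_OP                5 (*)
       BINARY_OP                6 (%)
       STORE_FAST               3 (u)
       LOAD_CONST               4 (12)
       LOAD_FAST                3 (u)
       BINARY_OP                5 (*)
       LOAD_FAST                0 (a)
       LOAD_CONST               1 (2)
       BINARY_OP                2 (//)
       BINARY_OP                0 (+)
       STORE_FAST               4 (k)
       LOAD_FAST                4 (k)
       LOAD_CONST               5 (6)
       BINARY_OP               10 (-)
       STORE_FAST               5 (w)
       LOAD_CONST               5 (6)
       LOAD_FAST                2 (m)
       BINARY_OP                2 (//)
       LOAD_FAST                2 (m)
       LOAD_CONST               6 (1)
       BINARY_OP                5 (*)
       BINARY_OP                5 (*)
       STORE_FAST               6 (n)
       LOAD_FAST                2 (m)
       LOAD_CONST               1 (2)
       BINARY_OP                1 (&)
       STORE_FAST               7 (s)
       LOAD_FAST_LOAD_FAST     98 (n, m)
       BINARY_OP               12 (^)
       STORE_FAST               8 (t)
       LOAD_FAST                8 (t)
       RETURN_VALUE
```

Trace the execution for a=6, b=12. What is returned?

10

LOAD_FAST b → push 12. Stack: [12]
LOAD_CONST → push 2. Stack: [12, 2]
BINARY_OP - → 12 - 2 = 10. Stack: [10]
STORE_FAST m → m=10. Stack: []
LOAD_FAST a → push 6. Stack: [6]
LOAD_CONST → push 5. Stack: [6, 5]
BINARY_OP % → 6 % 5 = 1. Stack: [1]
LOAD_FAST m → push 10. Stack: [1, 10]
LOAD_CONST → push 7. Stack: [1, 10, 7]
BINARY_OP * → 10 * 7 = 70. Stack: [1, 70]
BINARY_OP % → 1 % 70 = 1. Stack: [1]
STORE_FAST u → u=1. Stack: []
LOAD_CONST → push 12. Stack: [12]
LOAD_FAST u → push 1. Stack: [12, 1]
BINARY_OP * → 12 * 1 = 12. Stack: [12]
LOAD_FAST a → push 6. Stack: [12, 6]
LOAD_CONST → push 2. Stack: [12, 6, 2]
BINARY_OP // → 6 // 2 = 3. Stack: [12, 3]
BINARY_OP + → 12 + 3 = 15. Stack: [15]
STORE_FAST k → k=15. Stack: []
LOAD_FAST k → push 15. Stack: [15]
LOAD_CONST → push 6. Stack: [15, 6]
BINARY_OP - → 15 - 6 = 9. Stack: [9]
STORE_FAST w → w=9. Stack: []
LOAD_CONST → push 6. Stack: [6]
LOAD_FAST m → push 10. Stack: [6, 10]
BINARY_OP // → 6 // 10 = 0. Stack: [0]
LOAD_FAST m → push 10. Stack: [0, 10]
LOAD_CONST → push 1. Stack: [0, 10, 1]
BINARY_OP * → 10 * 1 = 10. Stack: [0, 10]
BINARY_OP * → 0 * 10 = 0. Stack: [0]
STORE_FAST n → n=0. Stack: []
LOAD_FAST m → push 10. Stack: [10]
LOAD_CONST → push 2. Stack: [10, 2]
BINARY_OP & → 10 & 2 = 2. Stack: [2]
STORE_FAST s → s=2. Stack: []
LOAD_FAST_LOAD_FAST n,m → push 0,10. Stack: [0, 10]
BINARY_OP ^ → 0 ^ 10 = 10. Stack: [10]
STORE_FAST t → t=10. Stack: []
LOAD_FAST t → push 10. Stack: [10]
RETURN_VALUE → return 10.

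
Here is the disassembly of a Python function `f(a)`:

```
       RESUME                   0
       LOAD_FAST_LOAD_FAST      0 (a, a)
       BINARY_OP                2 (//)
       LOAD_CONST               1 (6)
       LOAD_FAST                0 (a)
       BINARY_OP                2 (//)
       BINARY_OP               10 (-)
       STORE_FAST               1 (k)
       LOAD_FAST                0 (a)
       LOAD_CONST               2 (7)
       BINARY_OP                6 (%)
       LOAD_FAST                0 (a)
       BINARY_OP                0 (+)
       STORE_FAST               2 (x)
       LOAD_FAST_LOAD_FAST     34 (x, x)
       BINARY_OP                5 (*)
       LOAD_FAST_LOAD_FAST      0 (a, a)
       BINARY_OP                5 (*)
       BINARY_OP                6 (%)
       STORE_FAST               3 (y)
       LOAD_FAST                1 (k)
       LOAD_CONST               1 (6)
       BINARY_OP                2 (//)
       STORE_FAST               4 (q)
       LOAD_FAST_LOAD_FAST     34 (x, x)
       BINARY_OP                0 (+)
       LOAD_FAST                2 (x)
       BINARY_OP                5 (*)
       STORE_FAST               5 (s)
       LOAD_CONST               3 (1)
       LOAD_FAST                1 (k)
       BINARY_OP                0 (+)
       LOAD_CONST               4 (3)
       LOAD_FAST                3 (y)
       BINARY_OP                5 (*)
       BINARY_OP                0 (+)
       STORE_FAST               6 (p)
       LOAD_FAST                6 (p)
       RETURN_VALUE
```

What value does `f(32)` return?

818

LOAD_FAST_LOAD_FAST a,a → push 32,32. Stack: [32, 32]
BINARY_OP // → 32 // 32 = 1. Stack: [1]
LOAD_CONST → push 6. Stack: [1, 6]
LOAD_FAST a → push 32. Stack: [1, 6, 32]
BINARY_OP // → 6 // 32 = 0. Stack: [1, 0]
BINARY_OP - → 1 - 0 = 1. Stack: [1]
STORE_FAST k → k=1. Stack: []
LOAD_FAST a → push 32. Stack: [32]
LOAD_CONST → push 7. Stack: [32, 7]
BINARY_OP % → 32 % 7 = 4. Stack: [4]
LOAD_FAST a → push 32. Stack: [4, 32]
BINARY_OP + → 4 + 32 = 36. Stack: [36]
STORE_FAST x → x=36. Stack: []
LOAD_FAST_LOAD_FAST x,x → push 36,36. Stack: [36, 36]
BINARY_OP * → 36 * 36 = 1296. Stack: [1296]
LOAD_FAST_LOAD_FAST a,a → push 32,32. Stack: [1296, 32, 32]
BINARY_OP * → 32 * 32 = 1024. Stack: [1296, 1024]
BINARY_OP % → 1296 % 1024 = 272. Stack: [272]
STORE_FAST y → y=272. Stack: []
LOAD_FAST k → push 1. Stack: [1]
LOAD_CONST → push 6. Stack: [1, 6]
BINARY_OP // → 1 // 6 = 0. Stack: [0]
STORE_FAST q → q=0. Stack: []
LOAD_FAST_LOAD_FAST x,x → push 36,36. Stack: [36, 36]
BINARY_OP + → 36 + 36 = 72. Stack: [72]
LOAD_FAST x → push 36. Stack: [72, 36]
BINARY_OP * → 72 * 36 = 2592. Stack: [2592]
STORE_FAST s → s=2592. Stack: []
LOAD_CONST → push 1. Stack: [1]
LOAD_FAST k → push 1. Stack: [1, 1]
BINARY_OP + → 1 + 1 = 2. Stack: [2]
LOAD_CONST → push 3. Stack: [2, 3]
LOAD_FAST y → push 272. Stack: [2, 3, 272]
BINARY_OP * → 3 * 272 = 816. Stack: [2, 816]
BINARY_OP + → 2 + 816 = 818. Stack: [818]
STORE_FAST p → p=818. Stack: []
LOAD_FAST p → push 818. Stack: [818]
RETURN_VALUE → return 818.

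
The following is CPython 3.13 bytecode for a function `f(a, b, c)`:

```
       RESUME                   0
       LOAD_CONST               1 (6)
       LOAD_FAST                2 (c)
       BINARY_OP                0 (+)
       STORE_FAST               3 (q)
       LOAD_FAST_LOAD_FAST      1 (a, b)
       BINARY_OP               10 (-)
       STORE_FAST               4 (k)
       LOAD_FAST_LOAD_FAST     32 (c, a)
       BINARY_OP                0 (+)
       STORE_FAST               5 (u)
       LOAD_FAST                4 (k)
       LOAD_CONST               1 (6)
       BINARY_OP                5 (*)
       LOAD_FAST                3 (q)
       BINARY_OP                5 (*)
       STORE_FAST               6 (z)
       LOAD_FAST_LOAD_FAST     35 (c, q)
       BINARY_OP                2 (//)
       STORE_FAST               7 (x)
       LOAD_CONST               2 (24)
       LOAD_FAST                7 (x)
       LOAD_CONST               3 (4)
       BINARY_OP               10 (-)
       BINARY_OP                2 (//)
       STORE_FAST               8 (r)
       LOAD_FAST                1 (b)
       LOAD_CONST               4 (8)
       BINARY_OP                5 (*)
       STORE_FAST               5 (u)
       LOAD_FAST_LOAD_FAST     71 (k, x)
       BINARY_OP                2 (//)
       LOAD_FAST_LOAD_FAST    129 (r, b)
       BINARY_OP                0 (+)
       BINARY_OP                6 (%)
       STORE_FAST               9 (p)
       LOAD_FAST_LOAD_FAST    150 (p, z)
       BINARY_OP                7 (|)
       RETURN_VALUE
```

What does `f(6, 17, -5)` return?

-66

LOAD_CONST → push 6. Stack: [6]
LOAD_FAST c → push -5. Stack: [6, -5]
BINARY_OP + → 6 + -5 = 1. Stack: [1]
STORE_FAST q → q=1. Stack: []
LOAD_FAST_LOAD_FAST a,b → push 6,17. Stack: [6, 17]
BINARY_OP - → 6 - 17 = -11. Stack: [-11]
STORE_FAST k → k=-11. Stack: []
LOAD_FAST_LOAD_FAST c,a → push -5,6. Stack: [-5, 6]
BINARY_OP + → -5 + 6 = 1. Stack: [1]
STORE_FAST u → u=1. Stack: []
LOAD_FAST k → push -11. Stack: [-11]
LOAD_CONST → push 6. Stack: [-11, 6]
BINARY_OP * → -11 * 6 = -66. Stack: [-66]
LOAD_FAST q → push 1. Stack: [-66, 1]
BINARY_OP * → -66 * 1 = -66. Stack: [-66]
STORE_FAST z → z=-66. Stack: []
LOAD_FAST_LOAD_FAST c,q → push -5,1. Stack: [-5, 1]
BINARY_OP // → -5 // 1 = -5. Stack: [-5]
STORE_FAST x → x=-5. Stack: []
LOAD_CONST → push 24. Stack: [24]
LOAD_FAST x → push -5. Stack: [24, -5]
LOAD_CONST → push 4. Stack: [24, -5, 4]
BINARY_OP - → -5 - 4 = -9. Stack: [24, -9]
BINARY_OP // → 24 // -9 = -3. Stack: [-3]
STORE_FAST r → r=-3. Stack: []
LOAD_FAST b → push 17. Stack: [17]
LOAD_CONST → push 8. Stack: [17, 8]
BINARY_OP * → 17 * 8 = 136. Stack: [136]
STORE_FAST u → u=136. Stack: []
LOAD_FAST_LOAD_FAST k,x → push -11,-5. Stack: [-11, -5]
BINARY_OP // → -11 // -5 = 2. Stack: [2]
LOAD_FAST_LOAD_FAST r,b → push -3,17. Stack: [2, -3, 17]
BINARY_OP + → -3 + 17 = 14. Stack: [2, 14]
BINARY_OP % → 2 % 14 = 2. Stack: [2]
STORE_FAST p → p=2. Stack: []
LOAD_FAST_LOAD_FAST p,z → push 2,-66. Stack: [2, -66]
BINARY_OP | → 2 | -66 = -66. Stack: [-66]
RETURN_VALUE → return -66.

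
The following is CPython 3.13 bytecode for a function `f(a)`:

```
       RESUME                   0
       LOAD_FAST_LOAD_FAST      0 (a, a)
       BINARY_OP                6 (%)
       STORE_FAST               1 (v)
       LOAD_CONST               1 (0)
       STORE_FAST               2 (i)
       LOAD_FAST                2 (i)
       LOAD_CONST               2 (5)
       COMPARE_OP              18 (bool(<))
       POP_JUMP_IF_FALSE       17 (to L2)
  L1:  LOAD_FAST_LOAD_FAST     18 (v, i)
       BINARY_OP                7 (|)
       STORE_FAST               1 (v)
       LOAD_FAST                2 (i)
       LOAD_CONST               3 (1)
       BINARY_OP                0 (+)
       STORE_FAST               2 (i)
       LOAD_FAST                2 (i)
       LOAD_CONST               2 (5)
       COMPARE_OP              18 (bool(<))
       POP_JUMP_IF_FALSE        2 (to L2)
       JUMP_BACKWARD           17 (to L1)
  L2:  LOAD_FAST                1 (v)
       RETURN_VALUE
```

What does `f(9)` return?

LOAD_FAST_LOAD_FAST a,a → push 9,9. Stack: [9, 9]
BINARY_OP % → 9 % 9 = 0. Stack: [0]
STORE_FAST v → v=0. Stack: []
LOAD_CONST → push 0. Stack: [0]
STORE_FAST i → i=0. Stack: []
LOAD_FAST i → push 0. Stack: [0]
LOAD_CONST → push 5. Stack: [0, 5]
COMPARE_OP bool(<) → 0 vs 5 = True. Stack: [True]
POP_JUMP_IF_FALSE → pop True; no jump. Stack: []
LOAD_FAST_LOAD_FAST v,i → push 0,0. Stack: [0, 0]
BINARY_OP | → 0 | 0 = 0. Stack: [0]
STORE_FAST v → v=0. Stack: []
LOAD_FAST i → push 0. Stack: [0]
LOAD_CONST → push 1. Stack: [0, 1]
BINARY_OP + → 0 + 1 = 1. Stack: [1]
STORE_FAST i → i=1. Stack: []
LOAD_FAST i → push 1. Stack: [1]
LOAD_CONST → push 5. Stack: [1, 5]
COMPARE_OP bool(<) → 1 vs 5 = True. Stack: [True]
POP_JUMP_IF_FALSE → pop True; no jump. Stack: []
LOAD_FAST_LOAD_FAST v,i → push 0,1. Stack: [0, 1]
BINARY_OP | → 0 | 1 = 1. Stack: [1]
STORE_FAST v → v=1. Stack: []
LOAD_FAST i → push 1. Stack: [1]
LOAD_CONST → push 1. Stack: [1, 1]
BINARY_OP + → 1 + 1 = 2. Stack: [2]
STORE_FAST i → i=2. Stack: []
LOAD_FAST i → push 2. Stack: [2]
LOAD_CONST → push 5. Stack: [2, 5]
COMPARE_OP bool(<) → 2 vs 5 = True. Stack: [True]
POP_JUMP_IF_FALSE → pop True; no jump. Stack: []
LOAD_FAST_LOAD_FAST v,i → push 1,2. Stack: [1, 2]
BINARY_OP | → 1 | 2 = 3. Stack: [3]
STORE_FAST v → v=3. Stack: []
LOAD_FAST i → push 2. Stack: [2]
LOAD_CONST → push 1. Stack: [2, 1]
BINARY_OP + → 2 + 1 = 3. Stack: [3]
STORE_FAST i → i=3. Stack: []
LOAD_FAST i → push 3. Stack: [3]
LOAD_CONST → push 5. Stack: [3, 5]
COMPARE_OP bool(<) → 3 vs 5 = True. Stack: [True]
POP_JUMP_IF_FALSE → pop True; no jump. Stack: []
LOAD_FAST_LOAD_FAST v,i → push 3,3. Stack: [3, 3]
BINARY_OP | → 3 | 3 = 3. Stack: [3]
STORE_FAST v → v=3. Stack: []
LOAD_FAST i → push 3. Stack: [3]
LOAD_CONST → push 1. Stack: [3, 1]
BINARY_OP + → 3 + 1 = 4. Stack: [4]
STORE_FAST i → i=4. Stack: []
LOAD_FAST i → push 4. Stack: [4]
LOAD_CONST → push 5. Stack: [4, 5]
COMPARE_OP bool(<) → 4 vs 5 = True. Stack: [True]
POP_JUMP_IF_FALSE → pop True; no jump. Stack: []
LOAD_FAST_LOAD_FAST v,i → push 3,4. Stack: [3, 4]
BINARY_OP | → 3 | 4 = 7. Stack: [7]
STORE_FAST v → v=7. Stack: []
LOAD_FAST i → push 4. Stack: [4]
LOAD_CONST → push 1. Stack: [4, 1]
BINARY_OP + → 4 + 1 = 5. Stack: [5]
STORE_FAST i → i=5. Stack: []
LOAD_FAST i → push 5. Stack: [5]
LOAD_CONST → push 5. Stack: [5, 5]
COMPARE_OP bool(<) → 5 vs 5 = False. Stack: [False]
POP_JUMP_IF_FALSE → pop False; jump. Stack: []
LOAD_FAST v → push 7. Stack: [7]
RETURN_VALUE → return 7.

7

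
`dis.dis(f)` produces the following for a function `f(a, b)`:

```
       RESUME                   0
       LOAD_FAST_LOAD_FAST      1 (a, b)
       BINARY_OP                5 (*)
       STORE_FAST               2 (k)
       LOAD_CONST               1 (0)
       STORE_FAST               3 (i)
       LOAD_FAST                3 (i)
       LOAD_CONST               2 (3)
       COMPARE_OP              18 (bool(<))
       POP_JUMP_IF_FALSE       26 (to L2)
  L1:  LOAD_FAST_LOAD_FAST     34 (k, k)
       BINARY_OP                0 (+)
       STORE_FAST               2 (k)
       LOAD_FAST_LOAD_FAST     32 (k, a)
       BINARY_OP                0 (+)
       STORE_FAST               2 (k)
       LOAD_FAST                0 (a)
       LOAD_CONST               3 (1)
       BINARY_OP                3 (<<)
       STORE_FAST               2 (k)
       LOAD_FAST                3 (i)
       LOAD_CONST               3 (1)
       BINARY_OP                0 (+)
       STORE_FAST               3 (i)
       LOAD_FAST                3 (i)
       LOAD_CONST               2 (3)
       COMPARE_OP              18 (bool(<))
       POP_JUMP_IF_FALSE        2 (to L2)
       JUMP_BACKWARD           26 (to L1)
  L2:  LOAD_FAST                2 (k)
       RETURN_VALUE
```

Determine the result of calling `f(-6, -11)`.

LOAD_FAST_LOAD_FAST a,b → push -6,-11
BINARY_OP * → -6 * -11 = 66
STORE_FAST k → k=66
LOAD_CONST → push 0
STORE_FAST i → i=0
LOAD_FAST i → push 0
LOAD_CONST → push 3
COMPARE_OP bool(<) → 0 vs 3 = True
POP_JUMP_IF_FALSE → pop True; no jump
LOAD_FAST_LOAD_FAST k,k → push 66,66
BINARY_OP + → 66 + 66 = 132
STORE_FAST k → k=132
LOAD_FAST_LOAD_FAST k,a → push 132,-6
BINARY_OP + → 132 + -6 = 126
STORE_FAST k → k=126
LOAD_FAST a → push -6
LOAD_CONST → push 1
BINARY_OP << → -6 << 1 = -12
STORE_FAST k → k=-12
LOAD_FAST i → push 0
LOAD_CONST → push 1
BINARY_OP + → 0 + 1 = 1
STORE_FAST i → i=1
LOAD_FAST i → push 1
LOAD_CONST → push 3
COMPARE_OP bool(<) → 1 vs 3 = True
POP_JUMP_IF_FALSE → pop True; no jump
LOAD_FAST_LOAD_FAST k,k → push -12,-12
BINARY_OP + → -12 + -12 = -24
STORE_FAST k → k=-24
LOAD_FAST_LOAD_FAST k,a → push -24,-6
BINARY_OP + → -24 + -6 = -30
STORE_FAST k → k=-30
LOAD_FAST a → push -6
LOAD_CONST → push 1
BINARY_OP << → -6 << 1 = -12
STORE_FAST k → k=-12
LOAD_FAST i → push 1
LOAD_CONST → push 1
BINARY_OP + → 1 + 1 = 2
STORE_FAST i → i=2
LOAD_FAST i → push 2
LOAD_CONST → push 3
COMPARE_OP bool(<) → 2 vs 3 = True
POP_JUMP_IF_FALSE → pop True; no jump
LOAD_FAST_LOAD_FAST k,k → push -12,-12
BINARY_OP + → -12 + -12 = -24
STORE_FAST k → k=-24
LOAD_FAST_LOAD_FAST k,a → push -24,-6
BINARY_OP + → -24 + -6 = -30
STORE_FAST k → k=-30
LOAD_FAST a → push -6
LOAD_CONST → push 1
BINARY_OP << → -6 << 1 = -12
STORE_FAST k → k=-12
LOAD_FAST i → push 2
LOAD_CONST → push 1
BINARY_OP + → 2 + 1 = 3
STORE_FAST i → i=3
LOAD_FAST i → push 3
LOAD_CONST → push 3
COMPARE_OP bool(<) → 3 vs 3 = False
POP_JUMP_IF_FALSE → pop False; jump
LOAD_FAST k → push -12
RETURN_VALUE → return -12.

-12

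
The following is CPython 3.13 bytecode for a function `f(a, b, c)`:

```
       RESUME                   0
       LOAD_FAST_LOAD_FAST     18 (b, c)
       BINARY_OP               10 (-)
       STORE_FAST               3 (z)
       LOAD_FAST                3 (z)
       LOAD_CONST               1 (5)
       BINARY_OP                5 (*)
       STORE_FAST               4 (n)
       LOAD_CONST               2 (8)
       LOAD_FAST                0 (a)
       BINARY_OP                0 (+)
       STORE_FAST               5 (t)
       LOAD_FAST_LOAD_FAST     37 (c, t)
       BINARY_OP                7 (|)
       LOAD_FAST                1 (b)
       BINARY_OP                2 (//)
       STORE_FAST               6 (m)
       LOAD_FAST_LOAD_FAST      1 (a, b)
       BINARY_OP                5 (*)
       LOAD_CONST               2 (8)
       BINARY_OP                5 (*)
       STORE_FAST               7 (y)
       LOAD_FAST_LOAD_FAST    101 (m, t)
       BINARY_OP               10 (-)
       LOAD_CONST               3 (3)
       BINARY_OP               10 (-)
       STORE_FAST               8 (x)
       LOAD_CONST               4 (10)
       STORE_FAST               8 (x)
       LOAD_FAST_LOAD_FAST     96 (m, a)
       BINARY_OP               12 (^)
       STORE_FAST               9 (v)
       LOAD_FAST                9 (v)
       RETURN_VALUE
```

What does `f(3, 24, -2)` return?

-4

LOAD_FAST_LOAD_FAST b,c → push 24,-2. Stack: [24, -2]
BINARY_OP - → 24 - -2 = 26. Stack: [26]
STORE_FAST z → z=26. Stack: []
LOAD_FAST z → push 26. Stack: [26]
LOAD_CONST → push 5. Stack: [26, 5]
BINARY_OP * → 26 * 5 = 130. Stack: [130]
STORE_FAST n → n=130. Stack: []
LOAD_CONST → push 8. Stack: [8]
LOAD_FAST a → push 3. Stack: [8, 3]
BINARY_OP + → 8 + 3 = 11. Stack: [11]
STORE_FAST t → t=11. Stack: []
LOAD_FAST_LOAD_FAST c,t → push -2,11. Stack: [-2, 11]
BINARY_OP | → -2 | 11 = -1. Stack: [-1]
LOAD_FAST b → push 24. Stack: [-1, 24]
BINARY_OP // → -1 // 24 = -1. Stack: [-1]
STORE_FAST m → m=-1. Stack: []
LOAD_FAST_LOAD_FAST a,b → push 3,24. Stack: [3, 24]
BINARY_OP * → 3 * 24 = 72. Stack: [72]
LOAD_CONST → push 8. Stack: [72, 8]
BINARY_OP * → 72 * 8 = 576. Stack: [576]
STORE_FAST y → y=576. Stack: []
LOAD_FAST_LOAD_FAST m,t → push -1,11. Stack: [-1, 11]
BINARY_OP - → -1 - 11 = -12. Stack: [-12]
LOAD_CONST → push 3. Stack: [-12, 3]
BINARY_OP - → -12 - 3 = -15. Stack: [-15]
STORE_FAST x → x=-15. Stack: []
LOAD_CONST → push 10. Stack: [10]
STORE_FAST x → x=10. Stack: []
LOAD_FAST_LOAD_FAST m,a → push -1,3. Stack: [-1, 3]
BINARY_OP ^ → -1 ^ 3 = -4. Stack: [-4]
STORE_FAST v → v=-4. Stack: []
LOAD_FAST v → push -4. Stack: [-4]
RETURN_VALUE → return -4.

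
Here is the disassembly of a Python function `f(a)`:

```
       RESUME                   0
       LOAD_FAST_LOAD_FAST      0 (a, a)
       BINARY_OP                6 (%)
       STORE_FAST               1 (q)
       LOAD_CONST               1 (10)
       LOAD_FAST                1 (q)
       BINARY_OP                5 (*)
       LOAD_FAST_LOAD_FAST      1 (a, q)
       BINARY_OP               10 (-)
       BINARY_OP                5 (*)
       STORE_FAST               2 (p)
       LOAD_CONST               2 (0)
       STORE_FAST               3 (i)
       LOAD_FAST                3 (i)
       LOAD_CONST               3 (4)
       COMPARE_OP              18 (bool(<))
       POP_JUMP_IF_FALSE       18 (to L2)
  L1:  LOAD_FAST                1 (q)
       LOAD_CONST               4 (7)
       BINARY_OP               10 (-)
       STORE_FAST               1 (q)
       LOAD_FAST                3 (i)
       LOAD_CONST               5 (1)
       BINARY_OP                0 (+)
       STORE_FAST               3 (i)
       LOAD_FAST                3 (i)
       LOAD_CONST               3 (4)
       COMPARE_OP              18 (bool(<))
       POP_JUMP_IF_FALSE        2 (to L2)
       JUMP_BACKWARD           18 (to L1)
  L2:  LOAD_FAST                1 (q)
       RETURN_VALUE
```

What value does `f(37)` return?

LOAD_FAST_LOAD_FAST a,a → push 37,37. Stack: [37, 37]
BINARY_OP % → 37 % 37 = 0. Stack: [0]
STORE_FAST q → q=0. Stack: []
LOAD_CONST → push 10. Stack: [10]
LOAD_FAST q → push 0. Stack: [10, 0]
BINARY_OP * → 10 * 0 = 0. Stack: [0]
LOAD_FAST_LOAD_FAST a,q → push 37,0. Stack: [0, 37, 0]
BINARY_OP - → 37 - 0 = 37. Stack: [0, 37]
BINARY_OP * → 0 * 37 = 0. Stack: [0]
STORE_FAST p → p=0. Stack: []
LOAD_CONST → push 0. Stack: [0]
STORE_FAST i → i=0. Stack: []
LOAD_FAST i → push 0. Stack: [0]
LOAD_CONST → push 4. Stack: [0, 4]
COMPARE_OP bool(<) → 0 vs 4 = True. Stack: [True]
POP_JUMP_IF_FALSE → pop True; no jump. Stack: []
LOAD_FAST q → push 0. Stack: [0]
LOAD_CONST → push 7. Stack: [0, 7]
BINARY_OP - → 0 - 7 = -7. Stack: [-7]
STORE_FAST q → q=-7. Stack: []
LOAD_FAST i → push 0. Stack: [0]
LOAD_CONST → push 1. Stack: [0, 1]
BINARY_OP + → 0 + 1 = 1. Stack: [1]
STORE_FAST i → i=1. Stack: []
LOAD_FAST i → push 1. Stack: [1]
LOAD_CONST → push 4. Stack: [1, 4]
COMPARE_OP bool(<) → 1 vs 4 = True. Stack: [True]
POP_JUMP_IF_FALSE → pop True; no jump. Stack: []
LOAD_FAST q → push -7. Stack: [-7]
LOAD_CONST → push 7. Stack: [-7, 7]
BINARY_OP - → -7 - 7 = -14. Stack: [-14]
STORE_FAST q → q=-14. Stack: []
LOAD_FAST i → push 1. Stack: [1]
LOAD_CONST → push 1. Stack: [1, 1]
BINARY_OP + → 1 + 1 = 2. Stack: [2]
STORE_FAST i → i=2. Stack: []
LOAD_FAST i → push 2. Stack: [2]
LOAD_CONST → push 4. Stack: [2, 4]
COMPARE_OP bool(<) → 2 vs 4 = True. Stack: [True]
POP_JUMP_IF_FALSE → pop True; no jump. Stack: []
LOAD_FAST q → push -14. Stack: [-14]
LOAD_CONST → push 7. Stack: [-14, 7]
BINARY_OP - → -14 - 7 = -21. Stack: [-21]
STORE_FAST q → q=-21. Stack: []
LOAD_FAST i → push 2. Stack: [2]
LOAD_CONST → push 1. Stack: [2, 1]
BINARY_OP + → 2 + 1 = 3. Stack: [3]
STORE_FAST i → i=3. Stack: []
LOAD_FAST i → push 3. Stack: [3]
LOAD_CONST → push 4. Stack: [3, 4]
COMPARE_OP bool(<) → 3 vs 4 = True. Stack: [True]
POP_JUMP_IF_FALSE → pop True; no jump. Stack: []
LOAD_FAST q → push -21. Stack: [-21]
LOAD_CONST → push 7. Stack: [-21, 7]
BINARY_OP - → -21 - 7 = -28. Stack: [-28]
STORE_FAST q → q=-28. Stack: []
LOAD_FAST i → push 3. Stack: [3]
LOAD_CONST → push 1. Stack: [3, 1]
BINARY_OP + → 3 + 1 = 4. Stack: [4]
STORE_FAST i → i=4. Stack: []
LOAD_FAST i → push 4. Stack: [4]
LOAD_CONST → push 4. Stack: [4, 4]
COMPARE_OP bool(<) → 4 vs 4 = False. Stack: [False]
POP_JUMP_IF_FALSE → pop False; jump. Stack: []
LOAD_FAST q → push -28. Stack: [-28]
RETURN_VALUE → return -28.

-28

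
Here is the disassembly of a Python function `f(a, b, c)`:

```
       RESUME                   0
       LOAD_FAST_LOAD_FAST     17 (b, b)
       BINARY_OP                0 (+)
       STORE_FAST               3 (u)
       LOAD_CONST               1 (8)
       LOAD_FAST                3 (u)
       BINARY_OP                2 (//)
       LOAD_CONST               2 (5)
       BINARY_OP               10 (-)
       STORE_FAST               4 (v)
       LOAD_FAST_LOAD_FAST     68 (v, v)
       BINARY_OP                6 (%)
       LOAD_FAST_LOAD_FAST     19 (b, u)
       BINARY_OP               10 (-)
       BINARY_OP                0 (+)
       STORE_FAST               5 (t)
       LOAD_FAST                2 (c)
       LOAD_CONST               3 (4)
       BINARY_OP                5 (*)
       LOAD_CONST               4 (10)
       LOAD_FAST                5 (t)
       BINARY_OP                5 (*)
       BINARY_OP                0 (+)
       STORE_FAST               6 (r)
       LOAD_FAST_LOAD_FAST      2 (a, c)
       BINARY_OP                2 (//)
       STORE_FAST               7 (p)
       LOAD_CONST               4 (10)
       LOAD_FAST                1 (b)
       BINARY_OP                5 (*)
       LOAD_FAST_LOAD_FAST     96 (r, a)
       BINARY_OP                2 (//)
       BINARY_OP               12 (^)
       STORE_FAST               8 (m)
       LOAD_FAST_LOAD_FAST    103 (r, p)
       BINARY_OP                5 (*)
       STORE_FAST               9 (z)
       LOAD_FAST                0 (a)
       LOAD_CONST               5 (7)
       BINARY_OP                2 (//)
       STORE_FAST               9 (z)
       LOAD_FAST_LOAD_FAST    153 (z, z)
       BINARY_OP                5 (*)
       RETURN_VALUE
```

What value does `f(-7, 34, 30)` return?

LOAD_FAST_LOAD_FAST b,b → push 34,34. Stack: [34, 34]
BINARY_OP + → 34 + 34 = 68. Stack: [68]
STORE_FAST u → u=68. Stack: []
LOAD_CONST → push 8. Stack: [8]
LOAD_FAST u → push 68. Stack: [8, 68]
BINARY_OP // → 8 // 68 = 0. Stack: [0]
LOAD_CONST → push 5. Stack: [0, 5]
BINARY_OP - → 0 - 5 = -5. Stack: [-5]
STORE_FAST v → v=-5. Stack: []
LOAD_FAST_LOAD_FAST v,v → push -5,-5. Stack: [-5, -5]
BINARY_OP % → -5 % -5 = 0. Stack: [0]
LOAD_FAST_LOAD_FAST b,u → push 34,68. Stack: [0, 34, 68]
BINARY_OP - → 34 - 68 = -34. Stack: [0, -34]
BINARY_OP + → 0 + -34 = -34. Stack: [-34]
STORE_FAST t → t=-34. Stack: []
LOAD_FAST c → push 30. Stack: [30]
LOAD_CONST → push 4. Stack: [30, 4]
BINARY_OP * → 30 * 4 = 120. Stack: [120]
LOAD_CONST → push 10. Stack: [120, 10]
LOAD_FAST t → push -34. Stack: [120, 10, -34]
BINARY_OP * → 10 * -34 = -340. Stack: [120, -340]
BINARY_OP + → 120 + -340 = -220. Stack: [-220]
STORE_FAST r → r=-220. Stack: []
LOAD_FAST_LOAD_FAST a,c → push -7,30. Stack: [-7, 30]
BINARY_OP // → -7 // 30 = -1. Stack: [-1]
STORE_FAST p → p=-1. Stack: []
LOAD_CONST → push 10. Stack: [10]
LOAD_FAST b → push 34. Stack: [10, 34]
BINARY_OP * → 10 * 34 = 340. Stack: [340]
LOAD_FAST_LOAD_FAST r,a → push -220,-7. Stack: [340, -220, -7]
BINARY_OP // → -220 // -7 = 31. Stack: [340, 31]
BINARY_OP ^ → 340 ^ 31 = 331. Stack: [331]
STORE_FAST m → m=331. Stack: []
LOAD_FAST_LOAD_FAST r,p → push -220,-1. Stack: [-220, -1]
BINARY_OP * → -220 * -1 = 220. Stack: [220]
STORE_FAST z → z=220. Stack: []
LOAD_FAST a → push -7. Stack: [-7]
LOAD_CONST → push 7. Stack: [-7, 7]
BINARY_OP // → -7 // 7 = -1. Stack: [-1]
STORE_FAST z → z=-1. Stack: []
LOAD_FAST_LOAD_FAST z,z → push -1,-1. Stack: [-1, -1]
BINARY_OP * → -1 * -1 = 1. Stack: [1]
RETURN_VALUE → return 1.

1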